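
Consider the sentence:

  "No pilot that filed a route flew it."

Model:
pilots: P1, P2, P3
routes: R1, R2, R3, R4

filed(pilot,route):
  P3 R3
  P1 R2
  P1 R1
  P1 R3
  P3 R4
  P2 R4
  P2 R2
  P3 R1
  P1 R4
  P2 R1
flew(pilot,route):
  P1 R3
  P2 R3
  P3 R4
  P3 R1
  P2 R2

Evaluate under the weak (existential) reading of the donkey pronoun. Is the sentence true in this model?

False

"it" takes "a route" as antecedent — a donkey pronoun bound across the clause boundary.
Truth condition: for no (p,r) with filed(p,r) does flew(p,r) hold.
Restrictor pairs — does the scope hold? (P1,R1):fails  (P1,R2):fails  (P1,R3):holds  (P1,R4):fails  (P2,R1):fails  (P2,R2):holds  (P2,R4):fails  (P3,R1):holds  (P3,R3):fails  (P3,R4):holds
Scope holds for 4 pair(s), so the sentence is false.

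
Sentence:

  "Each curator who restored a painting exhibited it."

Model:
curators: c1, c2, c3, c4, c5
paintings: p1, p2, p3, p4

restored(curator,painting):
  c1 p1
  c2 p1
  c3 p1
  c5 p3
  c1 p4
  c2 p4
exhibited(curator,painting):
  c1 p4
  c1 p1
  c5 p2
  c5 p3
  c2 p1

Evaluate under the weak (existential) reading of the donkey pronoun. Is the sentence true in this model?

"it" takes "a painting" as antecedent — a donkey pronoun bound across the clause boundary.
Weak reading: every curator c with some restored-painting has at least one restored-painting p such that exhibited(c,p).
Per curator: c1:✓  c2:✓  c3:✗  c5:✓
c3 has no witness among its restored-paintings.

False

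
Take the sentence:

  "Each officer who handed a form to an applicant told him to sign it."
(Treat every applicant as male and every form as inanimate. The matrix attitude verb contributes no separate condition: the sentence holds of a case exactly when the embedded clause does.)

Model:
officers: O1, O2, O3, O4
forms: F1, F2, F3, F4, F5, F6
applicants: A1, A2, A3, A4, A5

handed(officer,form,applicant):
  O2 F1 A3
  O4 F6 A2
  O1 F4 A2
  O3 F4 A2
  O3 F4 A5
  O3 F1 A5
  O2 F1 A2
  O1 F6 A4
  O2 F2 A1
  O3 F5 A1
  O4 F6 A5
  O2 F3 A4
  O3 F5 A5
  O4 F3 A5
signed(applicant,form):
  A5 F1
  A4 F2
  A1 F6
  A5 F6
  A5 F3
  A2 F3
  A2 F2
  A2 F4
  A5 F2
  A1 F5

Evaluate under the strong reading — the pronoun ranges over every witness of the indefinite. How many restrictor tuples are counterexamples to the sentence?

"him" takes "an applicant" as antecedent and "it" takes "a form"; both are donkey pronouns co-varying with the restrictor.
Strong reading: for every (o,f,a) with handed(o,f,a), signed(a,f).
Restrictor triples: (O1,F4,A2)→signed(A2,F4) ✓  (O1,F6,A4)→signed(A4,F6) ✗  (O2,F1,A2)→signed(A2,F1) ✗  (O2,F1,A3)→signed(A3,F1) ✗  (O2,F2,A1)→signed(A1,F2) ✗  (O2,F3,A4)→signed(A4,F3) ✗  (O3,F1,A5)→signed(A5,F1) ✓  (O3,F4,A2)→signed(A2,F4) ✓  (O3,F4,A5)→signed(A5,F4) ✗  (O3,F5,A1)→signed(A1,F5) ✓  (O3,F5,A5)→signed(A5,F5) ✗  (O4,F3,A5)→signed(A5,F3) ✓  (O4,F6,A2)→signed(A2,F6) ✗  (O4,F6,A5)→signed(A5,F6) ✓
Counterexamples (restrictor triples failing the scope): 8.

8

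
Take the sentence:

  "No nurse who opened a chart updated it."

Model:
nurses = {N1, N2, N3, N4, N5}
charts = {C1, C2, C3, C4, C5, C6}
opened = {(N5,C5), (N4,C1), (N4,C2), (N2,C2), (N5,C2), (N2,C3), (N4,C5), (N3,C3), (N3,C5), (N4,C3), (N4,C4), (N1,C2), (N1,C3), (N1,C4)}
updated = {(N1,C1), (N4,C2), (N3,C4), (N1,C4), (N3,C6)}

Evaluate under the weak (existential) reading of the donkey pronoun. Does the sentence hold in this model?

"it" takes "a chart" as antecedent — a donkey pronoun bound across the clause boundary.
Truth condition: for no (n,c) with opened(n,c) does updated(n,c) hold.
Restrictor pairs — does the scope hold? (N1,C2):fails  (N1,C3):fails  (N1,C4):holds  (N2,C2):fails  (N2,C3):fails  (N3,C3):fails  (N3,C5):fails  (N4,C1):fails  (N4,C2):holds  (N4,C3):fails  (N4,C4):fails  (N4,C5):fails  (N5,C2):fails  (N5,C5):fails
Scope holds for 2 pair(s), so the sentence is false.

False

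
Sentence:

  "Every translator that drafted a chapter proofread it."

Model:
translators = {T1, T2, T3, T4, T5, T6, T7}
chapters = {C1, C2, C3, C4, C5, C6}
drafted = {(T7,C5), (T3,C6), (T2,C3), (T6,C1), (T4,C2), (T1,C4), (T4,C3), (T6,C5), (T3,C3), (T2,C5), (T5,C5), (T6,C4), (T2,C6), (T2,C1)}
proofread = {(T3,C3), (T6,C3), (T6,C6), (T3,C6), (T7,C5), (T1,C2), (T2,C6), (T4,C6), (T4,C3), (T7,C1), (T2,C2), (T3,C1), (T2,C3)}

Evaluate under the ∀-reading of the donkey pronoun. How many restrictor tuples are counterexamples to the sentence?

8

"it" takes "a chapter" as antecedent — a donkey pronoun bound across the clause boundary.
Strong reading: for every (t,c) with drafted(t,c), proofread(t,c).
Restrictor pairs: (T1,C4) ✗  (T2,C1) ✗  (T2,C3) ✓  (T2,C5) ✗  (T2,C6) ✓  (T3,C3) ✓  (T3,C6) ✓  (T4,C2) ✗  (T4,C3) ✓  (T5,C5) ✗  (T6,C1) ✗  (T6,C4) ✗  (T6,C5) ✗  (T7,C5) ✓
Counterexamples (restrictor pairs failing the scope): 8.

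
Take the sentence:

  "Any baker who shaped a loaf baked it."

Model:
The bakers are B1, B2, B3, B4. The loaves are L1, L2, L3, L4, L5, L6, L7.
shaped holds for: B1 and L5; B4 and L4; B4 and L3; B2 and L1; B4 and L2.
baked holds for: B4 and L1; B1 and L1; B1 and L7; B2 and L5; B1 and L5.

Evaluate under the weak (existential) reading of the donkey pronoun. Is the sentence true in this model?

False

"it" takes "a loaf" as antecedent — a donkey pronoun bound across the clause boundary.
Weak reading: every baker b with some shaped-loaf has at least one shaped-loaf l such that baked(b,l).
Per baker: B1:✓  B2:✗  B4:✗
B2 has no witness among its shaped-loaves.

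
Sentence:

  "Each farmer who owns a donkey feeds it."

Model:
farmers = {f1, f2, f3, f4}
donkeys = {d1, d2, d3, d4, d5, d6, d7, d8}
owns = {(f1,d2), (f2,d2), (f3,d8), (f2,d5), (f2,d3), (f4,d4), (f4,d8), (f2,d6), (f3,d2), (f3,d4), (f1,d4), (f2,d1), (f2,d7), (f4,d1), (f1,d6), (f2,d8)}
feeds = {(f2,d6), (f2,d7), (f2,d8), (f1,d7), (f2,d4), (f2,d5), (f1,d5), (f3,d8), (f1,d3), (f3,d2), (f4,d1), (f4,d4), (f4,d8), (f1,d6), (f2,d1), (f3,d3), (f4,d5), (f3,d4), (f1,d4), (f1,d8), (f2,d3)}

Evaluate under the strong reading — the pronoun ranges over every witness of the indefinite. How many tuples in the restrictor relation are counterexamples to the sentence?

"it" takes "a donkey" as antecedent — a donkey pronoun bound across the clause boundary.
Strong reading: for every (f,d) with owns(f,d), feeds(f,d).
Restrictor pairs: (f1,d2) ✗  (f1,d4) ✓  (f1,d6) ✓  (f2,d1) ✓  (f2,d2) ✗  (f2,d3) ✓  (f2,d5) ✓  (f2,d6) ✓  (f2,d7) ✓  (f2,d8) ✓  (f3,d2) ✓  (f3,d4) ✓  (f3,d8) ✓  (f4,d1) ✓  (f4,d4) ✓  (f4,d8) ✓
Counterexamples (restrictor pairs failing the scope): 2.

2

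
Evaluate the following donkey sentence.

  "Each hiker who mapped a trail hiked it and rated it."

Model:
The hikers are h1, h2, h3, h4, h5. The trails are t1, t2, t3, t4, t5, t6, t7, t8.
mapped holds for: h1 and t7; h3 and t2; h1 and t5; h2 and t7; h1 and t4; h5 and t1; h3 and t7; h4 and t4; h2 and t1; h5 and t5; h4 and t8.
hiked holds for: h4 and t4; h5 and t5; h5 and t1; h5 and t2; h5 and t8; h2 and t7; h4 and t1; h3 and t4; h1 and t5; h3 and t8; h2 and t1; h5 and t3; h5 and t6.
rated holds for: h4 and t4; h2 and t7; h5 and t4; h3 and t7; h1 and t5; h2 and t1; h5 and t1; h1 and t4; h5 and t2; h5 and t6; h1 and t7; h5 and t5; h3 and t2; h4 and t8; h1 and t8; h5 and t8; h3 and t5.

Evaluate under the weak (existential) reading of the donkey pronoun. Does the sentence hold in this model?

"it" takes "a trail" as antecedent — a donkey pronoun bound across the clause boundary.
Weak reading: every hiker h with some mapped-trail has at least one mapped-trail t such that hiked(h,t) ∧ rated(h,t).
Per hiker: h1:✓  h2:✓  h3:✗  h4:✓  h5:✓
h3 has no witness among its mapped-trails.

False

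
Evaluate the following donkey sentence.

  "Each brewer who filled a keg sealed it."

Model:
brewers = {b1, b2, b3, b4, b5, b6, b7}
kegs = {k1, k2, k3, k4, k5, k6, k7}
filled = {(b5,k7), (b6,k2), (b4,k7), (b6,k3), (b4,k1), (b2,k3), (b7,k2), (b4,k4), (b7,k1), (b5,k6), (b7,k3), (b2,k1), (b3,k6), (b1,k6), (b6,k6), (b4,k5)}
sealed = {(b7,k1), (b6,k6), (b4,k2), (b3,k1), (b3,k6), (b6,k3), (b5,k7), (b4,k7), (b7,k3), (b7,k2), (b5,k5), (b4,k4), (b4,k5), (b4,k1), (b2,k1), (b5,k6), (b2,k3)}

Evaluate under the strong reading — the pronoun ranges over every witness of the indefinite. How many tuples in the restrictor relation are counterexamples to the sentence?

"it" takes "a keg" as antecedent — a donkey pronoun bound across the clause boundary.
Strong reading: for every (b,k) with filled(b,k), sealed(b,k).
Restrictor pairs: (b1,k6) ✗  (b2,k1) ✓  (b2,k3) ✓  (b3,k6) ✓  (b4,k1) ✓  (b4,k4) ✓  (b4,k5) ✓  (b4,k7) ✓  (b5,k6) ✓  (b5,k7) ✓  (b6,k2) ✗  (b6,k3) ✓  (b6,k6) ✓  (b7,k1) ✓  (b7,k2) ✓  (b7,k3) ✓
Counterexamples (restrictor pairs failing the scope): 2.

2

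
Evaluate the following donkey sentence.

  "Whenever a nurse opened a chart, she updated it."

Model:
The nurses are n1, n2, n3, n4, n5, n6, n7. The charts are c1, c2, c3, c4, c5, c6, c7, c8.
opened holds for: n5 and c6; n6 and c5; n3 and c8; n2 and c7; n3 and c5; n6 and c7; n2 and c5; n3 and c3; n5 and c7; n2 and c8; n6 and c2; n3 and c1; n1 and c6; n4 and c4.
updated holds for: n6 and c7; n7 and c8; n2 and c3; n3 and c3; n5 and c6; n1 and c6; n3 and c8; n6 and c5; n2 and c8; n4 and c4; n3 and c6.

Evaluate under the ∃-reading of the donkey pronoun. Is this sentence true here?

"it" takes "a chart" as antecedent — a donkey pronoun bound across the clause boundary.
Weak reading: every nurse n with some opened-chart has at least one opened-chart c such that updated(n,c).
Per nurse: n1:✓  n2:✓  n3:✓  n4:✓  n5:✓  n6:✓
Every nurse in the restrictor has a witness.

True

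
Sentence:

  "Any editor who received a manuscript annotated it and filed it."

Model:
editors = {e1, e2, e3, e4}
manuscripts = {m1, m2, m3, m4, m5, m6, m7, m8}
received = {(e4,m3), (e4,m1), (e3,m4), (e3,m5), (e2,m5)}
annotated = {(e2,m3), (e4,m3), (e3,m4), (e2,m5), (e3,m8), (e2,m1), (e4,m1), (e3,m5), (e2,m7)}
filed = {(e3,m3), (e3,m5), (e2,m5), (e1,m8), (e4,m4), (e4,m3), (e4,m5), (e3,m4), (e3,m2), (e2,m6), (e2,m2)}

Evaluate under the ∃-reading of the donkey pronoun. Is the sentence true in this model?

True

"it" takes "a manuscript" as antecedent — a donkey pronoun bound across the clause boundary.
Weak reading: every editor e with some received-manuscript has at least one received-manuscript m such that annotated(e,m) ∧ filed(e,m).
Per editor: e2:✓  e3:✓  e4:✓
Every editor in the restrictor has a witness.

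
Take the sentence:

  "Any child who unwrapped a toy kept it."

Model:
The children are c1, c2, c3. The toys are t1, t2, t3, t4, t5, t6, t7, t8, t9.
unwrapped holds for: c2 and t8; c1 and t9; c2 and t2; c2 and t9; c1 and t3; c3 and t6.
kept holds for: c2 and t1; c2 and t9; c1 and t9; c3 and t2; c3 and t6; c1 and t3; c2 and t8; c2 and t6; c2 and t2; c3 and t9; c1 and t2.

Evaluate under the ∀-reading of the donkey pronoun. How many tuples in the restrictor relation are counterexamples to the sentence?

"it" takes "a toy" as antecedent — a donkey pronoun bound across the clause boundary.
Strong reading: for every (c,t) with unwrapped(c,t), kept(c,t).
Restrictor pairs: (c1,t3) ✓  (c1,t9) ✓  (c2,t2) ✓  (c2,t8) ✓  (c2,t9) ✓  (c3,t6) ✓
Counterexamples (restrictor pairs failing the scope): 0.

0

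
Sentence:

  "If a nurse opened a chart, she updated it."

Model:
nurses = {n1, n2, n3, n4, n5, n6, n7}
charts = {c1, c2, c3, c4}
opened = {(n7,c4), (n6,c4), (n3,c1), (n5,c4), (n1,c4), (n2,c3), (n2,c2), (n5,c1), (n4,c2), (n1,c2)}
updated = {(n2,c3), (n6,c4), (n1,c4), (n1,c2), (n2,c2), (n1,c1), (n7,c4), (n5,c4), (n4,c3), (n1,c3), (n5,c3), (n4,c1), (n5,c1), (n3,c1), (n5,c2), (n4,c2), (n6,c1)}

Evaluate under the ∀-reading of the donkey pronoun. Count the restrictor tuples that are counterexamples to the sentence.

"it" takes "a chart" as antecedent — a donkey pronoun bound across the clause boundary.
Strong reading: for every (n,c) with opened(n,c), updated(n,c).
Restrictor pairs: (n1,c2) ✓  (n1,c4) ✓  (n2,c2) ✓  (n2,c3) ✓  (n3,c1) ✓  (n4,c2) ✓  (n5,c1) ✓  (n5,c4) ✓  (n6,c4) ✓  (n7,c4) ✓
Counterexamples (restrictor pairs failing the scope): 0.

0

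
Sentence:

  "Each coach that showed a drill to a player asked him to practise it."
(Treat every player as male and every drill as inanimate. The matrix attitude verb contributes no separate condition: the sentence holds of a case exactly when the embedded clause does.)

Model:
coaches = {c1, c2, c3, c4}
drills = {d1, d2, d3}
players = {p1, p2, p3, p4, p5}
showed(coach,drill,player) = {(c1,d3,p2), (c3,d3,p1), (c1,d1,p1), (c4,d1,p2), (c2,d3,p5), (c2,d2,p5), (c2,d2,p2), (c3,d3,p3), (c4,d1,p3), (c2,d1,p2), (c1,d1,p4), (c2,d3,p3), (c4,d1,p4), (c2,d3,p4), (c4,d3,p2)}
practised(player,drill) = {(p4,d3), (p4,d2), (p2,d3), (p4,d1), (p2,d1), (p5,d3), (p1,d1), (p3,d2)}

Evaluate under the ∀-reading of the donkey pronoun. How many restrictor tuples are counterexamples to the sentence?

"him" takes "a player" as antecedent and "it" takes "a drill"; both are donkey pronouns co-varying with the restrictor.
Strong reading: for every (c,d,p) with showed(c,d,p), practised(p,d).
Restrictor triples: (c1,d1,p1)→practised(p1,d1) ✓  (c1,d1,p4)→practised(p4,d1) ✓  (c1,d3,p2)→practised(p2,d3) ✓  (c2,d1,p2)→practised(p2,d1) ✓  (c2,d2,p2)→practised(p2,d2) ✗  (c2,d2,p5)→practised(p5,d2) ✗  (c2,d3,p3)→practised(p3,d3) ✗  (c2,d3,p4)→practised(p4,d3) ✓  (c2,d3,p5)→practised(p5,d3) ✓  (c3,d3,p1)→practised(p1,d3) ✗  (c3,d3,p3)→practised(p3,d3) ✗  (c4,d1,p2)→practised(p2,d1) ✓  (c4,d1,p3)→practised(p3,d1) ✗  (c4,d1,p4)→practised(p4,d1) ✓  (c4,d3,p2)→practised(p2,d3) ✓
Counterexamples (restrictor triples failing the scope): 6.

6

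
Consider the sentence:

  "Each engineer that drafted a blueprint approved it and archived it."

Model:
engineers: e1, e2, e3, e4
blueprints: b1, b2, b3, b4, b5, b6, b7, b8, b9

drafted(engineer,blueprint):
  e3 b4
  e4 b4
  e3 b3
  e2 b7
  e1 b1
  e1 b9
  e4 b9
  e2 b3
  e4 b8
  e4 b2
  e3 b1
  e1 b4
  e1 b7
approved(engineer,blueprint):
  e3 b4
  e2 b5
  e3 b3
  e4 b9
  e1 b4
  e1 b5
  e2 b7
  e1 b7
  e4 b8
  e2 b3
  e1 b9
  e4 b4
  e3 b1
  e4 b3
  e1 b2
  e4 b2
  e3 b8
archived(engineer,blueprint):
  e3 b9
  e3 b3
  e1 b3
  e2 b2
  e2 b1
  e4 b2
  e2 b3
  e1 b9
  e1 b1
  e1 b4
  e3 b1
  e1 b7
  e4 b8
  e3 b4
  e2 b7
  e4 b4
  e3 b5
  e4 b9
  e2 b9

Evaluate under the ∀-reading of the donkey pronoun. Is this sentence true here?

False

"it" takes "a blueprint" as antecedent — a donkey pronoun bound across the clause boundary.
Strong reading: for every (e,b) with drafted(e,b), approved(e,b) ∧ archived(e,b).
Restrictor pairs: (e1,b1) ✗  (e1,b4) ✓  (e1,b7) ✓  (e1,b9) ✓  (e2,b3) ✓  (e2,b7) ✓  (e3,b1) ✓  (e3,b3) ✓  (e3,b4) ✓  (e4,b2) ✓  (e4,b4) ✓  (e4,b8) ✓  (e4,b9) ✓
Counterexample: (e1,b1) is in drafted but fails the scope.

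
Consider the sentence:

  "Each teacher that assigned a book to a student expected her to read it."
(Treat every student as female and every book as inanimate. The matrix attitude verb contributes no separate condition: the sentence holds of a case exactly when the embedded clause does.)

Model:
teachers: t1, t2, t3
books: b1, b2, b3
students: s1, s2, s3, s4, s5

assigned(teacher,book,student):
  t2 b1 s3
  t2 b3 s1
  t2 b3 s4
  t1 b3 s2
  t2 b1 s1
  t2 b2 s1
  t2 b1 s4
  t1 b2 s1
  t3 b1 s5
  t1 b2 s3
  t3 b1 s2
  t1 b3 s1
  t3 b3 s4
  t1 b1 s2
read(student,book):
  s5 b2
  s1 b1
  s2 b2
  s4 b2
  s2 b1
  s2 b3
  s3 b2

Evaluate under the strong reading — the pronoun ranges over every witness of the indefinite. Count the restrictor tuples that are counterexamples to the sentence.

9

"her" takes "a student" as antecedent and "it" takes "a book"; both are donkey pronouns co-varying with the restrictor.
Strong reading: for every (t,b,s) with assigned(t,b,s), read(s,b).
Restrictor triples: (t1,b1,s2)→read(s2,b1) ✓  (t1,b2,s1)→read(s1,b2) ✗  (t1,b2,s3)→read(s3,b2) ✓  (t1,b3,s1)→read(s1,b3) ✗  (t1,b3,s2)→read(s2,b3) ✓  (t2,b1,s1)→read(s1,b1) ✓  (t2,b1,s3)→read(s3,b1) ✗  (t2,b1,s4)→read(s4,b1) ✗  (t2,b2,s1)→read(s1,b2) ✗  (t2,b3,s1)→read(s1,b3) ✗  (t2,b3,s4)→read(s4,b3) ✗  (t3,b1,s2)→read(s2,b1) ✓  (t3,b1,s5)→read(s5,b1) ✗  (t3,b3,s4)→read(s4,b3) ✗
Counterexamples (restrictor triples failing the scope): 9.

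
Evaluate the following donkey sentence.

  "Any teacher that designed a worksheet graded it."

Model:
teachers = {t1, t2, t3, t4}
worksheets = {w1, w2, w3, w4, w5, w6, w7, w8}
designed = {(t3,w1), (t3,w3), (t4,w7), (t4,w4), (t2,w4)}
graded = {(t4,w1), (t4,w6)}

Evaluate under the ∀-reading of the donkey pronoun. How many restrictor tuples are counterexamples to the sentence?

5

"it" takes "a worksheet" as antecedent — a donkey pronoun bound across the clause boundary.
Strong reading: for every (t,w) with designed(t,w), graded(t,w).
Restrictor pairs: (t2,w4) ✗  (t3,w1) ✗  (t3,w3) ✗  (t4,w4) ✗  (t4,w7) ✗
Counterexamples (restrictor pairs failing the scope): 5.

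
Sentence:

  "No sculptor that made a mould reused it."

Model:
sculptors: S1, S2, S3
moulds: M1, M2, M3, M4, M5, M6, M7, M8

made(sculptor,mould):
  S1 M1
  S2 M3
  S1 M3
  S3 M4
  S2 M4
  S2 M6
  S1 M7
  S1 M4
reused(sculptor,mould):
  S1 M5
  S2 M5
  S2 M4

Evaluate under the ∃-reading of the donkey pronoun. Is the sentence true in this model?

"it" takes "a mould" as antecedent — a donkey pronoun bound across the clause boundary.
Truth condition: for no (s,m) with made(s,m) does reused(s,m) hold.
Restrictor pairs — does the scope hold? (S1,M1):fails  (S1,M3):fails  (S1,M4):fails  (S1,M7):fails  (S2,M3):fails  (S2,M4):holds  (S2,M6):fails  (S3,M4):fails
Scope holds for 1 pair(s), so the sentence is false.

False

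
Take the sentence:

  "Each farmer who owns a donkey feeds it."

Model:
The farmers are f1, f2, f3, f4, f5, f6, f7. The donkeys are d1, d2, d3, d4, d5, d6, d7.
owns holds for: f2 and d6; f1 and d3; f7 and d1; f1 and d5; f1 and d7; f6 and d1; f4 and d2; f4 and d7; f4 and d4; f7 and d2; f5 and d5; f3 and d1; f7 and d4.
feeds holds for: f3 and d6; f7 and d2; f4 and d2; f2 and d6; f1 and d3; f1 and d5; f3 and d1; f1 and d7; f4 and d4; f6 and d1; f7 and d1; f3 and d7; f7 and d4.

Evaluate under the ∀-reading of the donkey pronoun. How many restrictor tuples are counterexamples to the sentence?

2

"it" takes "a donkey" as antecedent — a donkey pronoun bound across the clause boundary.
Strong reading: for every (f,d) with owns(f,d), feeds(f,d).
Restrictor pairs: (f1,d3) ✓  (f1,d5) ✓  (f1,d7) ✓  (f2,d6) ✓  (f3,d1) ✓  (f4,d2) ✓  (f4,d4) ✓  (f4,d7) ✗  (f5,d5) ✗  (f6,d1) ✓  (f7,d1) ✓  (f7,d2) ✓  (f7,d4) ✓
Counterexamples (restrictor pairs failing the scope): 2.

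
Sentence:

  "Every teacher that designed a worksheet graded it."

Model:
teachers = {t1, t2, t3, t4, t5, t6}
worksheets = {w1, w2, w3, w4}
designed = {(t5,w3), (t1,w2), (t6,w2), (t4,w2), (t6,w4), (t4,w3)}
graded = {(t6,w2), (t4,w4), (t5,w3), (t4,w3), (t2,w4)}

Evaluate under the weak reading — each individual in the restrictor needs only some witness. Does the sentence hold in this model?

False

"it" takes "a worksheet" as antecedent — a donkey pronoun bound across the clause boundary.
Weak reading: every teacher t with some designed-worksheet has at least one designed-worksheet w such that graded(t,w).
Per teacher: t1:✗  t4:✓  t5:✓  t6:✓
t1 has no witness among its designed-worksheets.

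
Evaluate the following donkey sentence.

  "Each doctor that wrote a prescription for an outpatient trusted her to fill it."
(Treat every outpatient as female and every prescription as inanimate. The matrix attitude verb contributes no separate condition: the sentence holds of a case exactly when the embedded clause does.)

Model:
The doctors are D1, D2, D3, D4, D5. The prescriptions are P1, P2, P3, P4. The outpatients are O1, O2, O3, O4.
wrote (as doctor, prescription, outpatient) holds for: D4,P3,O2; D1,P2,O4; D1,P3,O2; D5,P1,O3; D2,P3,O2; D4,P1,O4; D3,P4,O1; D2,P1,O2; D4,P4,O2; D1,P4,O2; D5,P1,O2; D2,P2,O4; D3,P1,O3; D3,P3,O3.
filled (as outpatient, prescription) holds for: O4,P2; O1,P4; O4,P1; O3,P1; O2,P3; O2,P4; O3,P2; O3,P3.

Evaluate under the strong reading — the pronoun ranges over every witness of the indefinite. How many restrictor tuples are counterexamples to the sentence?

2

"her" takes "an outpatient" as antecedent and "it" takes "a prescription"; both are donkey pronouns co-varying with the restrictor.
Strong reading: for every (d,p,o) with wrote(d,p,o), filled(o,p).
Restrictor triples: (D1,P2,O4)→filled(O4,P2) ✓  (D1,P3,O2)→filled(O2,P3) ✓  (D1,P4,O2)→filled(O2,P4) ✓  (D2,P1,O2)→filled(O2,P1) ✗  (D2,P2,O4)→filled(O4,P2) ✓  (D2,P3,O2)→filled(O2,P3) ✓  (D3,P1,O3)→filled(O3,P1) ✓  (D3,P3,O3)→filled(O3,P3) ✓  (D3,P4,O1)→filled(O1,P4) ✓  (D4,P1,O4)→filled(O4,P1) ✓  (D4,P3,O2)→filled(O2,P3) ✓  (D4,P4,O2)→filled(O2,P4) ✓  (D5,P1,O2)→filled(O2,P1) ✗  (D5,P1,O3)→filled(O3,P1) ✓
Counterexamples (restrictor triples failing the scope): 2.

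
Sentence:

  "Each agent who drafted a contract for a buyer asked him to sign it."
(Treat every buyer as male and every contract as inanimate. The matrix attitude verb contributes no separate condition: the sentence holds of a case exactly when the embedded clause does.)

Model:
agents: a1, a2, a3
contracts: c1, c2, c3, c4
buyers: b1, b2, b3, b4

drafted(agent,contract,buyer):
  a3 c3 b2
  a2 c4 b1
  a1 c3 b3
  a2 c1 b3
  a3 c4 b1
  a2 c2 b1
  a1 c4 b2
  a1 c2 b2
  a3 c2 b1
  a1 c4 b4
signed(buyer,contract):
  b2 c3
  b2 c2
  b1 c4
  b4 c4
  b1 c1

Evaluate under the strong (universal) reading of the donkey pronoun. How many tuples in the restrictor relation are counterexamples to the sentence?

5

"him" takes "a buyer" as antecedent and "it" takes "a contract"; both are donkey pronouns co-varying with the restrictor.
Strong reading: for every (a,c,b) with drafted(a,c,b), signed(b,c).
Restrictor triples: (a1,c2,b2)→signed(b2,c2) ✓  (a1,c3,b3)→signed(b3,c3) ✗  (a1,c4,b2)→signed(b2,c4) ✗  (a1,c4,b4)→signed(b4,c4) ✓  (a2,c1,b3)→signed(b3,c1) ✗  (a2,c2,b1)→signed(b1,c2) ✗  (a2,c4,b1)→signed(b1,c4) ✓  (a3,c2,b1)→signed(b1,c2) ✗  (a3,c3,b2)→signed(b2,c3) ✓  (a3,c4,b1)→signed(b1,c4) ✓
Counterexamples (restrictor triples failing the scope): 5.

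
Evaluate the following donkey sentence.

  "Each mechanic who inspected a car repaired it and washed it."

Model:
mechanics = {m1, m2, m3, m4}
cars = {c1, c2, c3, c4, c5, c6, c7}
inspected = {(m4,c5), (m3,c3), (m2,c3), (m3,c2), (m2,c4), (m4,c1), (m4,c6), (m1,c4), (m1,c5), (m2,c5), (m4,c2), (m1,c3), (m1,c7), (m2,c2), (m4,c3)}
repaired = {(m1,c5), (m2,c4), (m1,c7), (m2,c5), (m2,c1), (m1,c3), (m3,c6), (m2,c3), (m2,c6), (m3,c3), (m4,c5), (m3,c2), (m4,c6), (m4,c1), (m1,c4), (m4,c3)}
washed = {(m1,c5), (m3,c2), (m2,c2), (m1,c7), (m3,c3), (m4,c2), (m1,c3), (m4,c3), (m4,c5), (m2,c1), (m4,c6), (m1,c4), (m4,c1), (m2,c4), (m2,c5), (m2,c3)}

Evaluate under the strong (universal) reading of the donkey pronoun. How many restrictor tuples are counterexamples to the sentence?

2

"it" takes "a car" as antecedent — a donkey pronoun bound across the clause boundary.
Strong reading: for every (m,c) with inspected(m,c), repaired(m,c) ∧ washed(m,c).
Restrictor pairs: (m1,c3) ✓  (m1,c4) ✓  (m1,c5) ✓  (m1,c7) ✓  (m2,c2) ✗  (m2,c3) ✓  (m2,c4) ✓  (m2,c5) ✓  (m3,c2) ✓  (m3,c3) ✓  (m4,c1) ✓  (m4,c2) ✗  (m4,c3) ✓  (m4,c5) ✓  (m4,c6) ✓
Counterexamples (restrictor pairs failing the scope): 2.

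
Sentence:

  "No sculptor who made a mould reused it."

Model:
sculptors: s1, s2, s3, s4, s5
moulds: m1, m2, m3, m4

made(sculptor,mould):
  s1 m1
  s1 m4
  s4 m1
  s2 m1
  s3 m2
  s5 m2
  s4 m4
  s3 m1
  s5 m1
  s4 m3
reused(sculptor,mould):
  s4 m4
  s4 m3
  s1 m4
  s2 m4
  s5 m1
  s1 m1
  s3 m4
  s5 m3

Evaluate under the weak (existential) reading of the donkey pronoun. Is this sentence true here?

"it" takes "a mould" as antecedent — a donkey pronoun bound across the clause boundary.
Truth condition: for no (s,m) with made(s,m) does reused(s,m) hold.
Restrictor pairs — does the scope hold? (s1,m1):holds  (s1,m4):holds  (s2,m1):fails  (s3,m1):fails  (s3,m2):fails  (s4,m1):fails  (s4,m3):holds  (s4,m4):holds  (s5,m1):holds  (s5,m2):fails
Scope holds for 5 pair(s), so the sentence is false.

False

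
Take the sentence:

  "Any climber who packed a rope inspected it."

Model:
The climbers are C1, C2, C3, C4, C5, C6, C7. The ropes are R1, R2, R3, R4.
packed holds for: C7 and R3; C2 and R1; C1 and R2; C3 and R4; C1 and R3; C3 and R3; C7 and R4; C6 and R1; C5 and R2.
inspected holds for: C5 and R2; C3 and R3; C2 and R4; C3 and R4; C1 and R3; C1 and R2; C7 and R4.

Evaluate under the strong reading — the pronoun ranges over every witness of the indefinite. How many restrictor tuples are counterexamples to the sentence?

3

"it" takes "a rope" as antecedent — a donkey pronoun bound across the clause boundary.
Strong reading: for every (c,r) with packed(c,r), inspected(c,r).
Restrictor pairs: (C1,R2) ✓  (C1,R3) ✓  (C2,R1) ✗  (C3,R3) ✓  (C3,R4) ✓  (C5,R2) ✓  (C6,R1) ✗  (C7,R3) ✗  (C7,R4) ✓
Counterexamples (restrictor pairs failing the scope): 3.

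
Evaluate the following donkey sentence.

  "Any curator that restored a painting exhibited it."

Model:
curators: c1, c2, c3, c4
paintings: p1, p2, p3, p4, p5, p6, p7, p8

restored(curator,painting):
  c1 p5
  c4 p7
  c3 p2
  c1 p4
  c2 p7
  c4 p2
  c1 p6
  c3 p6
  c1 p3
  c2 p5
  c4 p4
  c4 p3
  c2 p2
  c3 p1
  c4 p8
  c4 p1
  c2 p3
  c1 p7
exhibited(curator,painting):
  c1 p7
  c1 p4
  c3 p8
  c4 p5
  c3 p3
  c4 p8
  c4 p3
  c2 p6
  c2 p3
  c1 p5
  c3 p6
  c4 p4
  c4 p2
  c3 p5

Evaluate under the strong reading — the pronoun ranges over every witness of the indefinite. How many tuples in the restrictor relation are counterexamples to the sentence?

"it" takes "a painting" as antecedent — a donkey pronoun bound across the clause boundary.
Strong reading: for every (c,p) with restored(c,p), exhibited(c,p).
Restrictor pairs: (c1,p3) ✗  (c1,p4) ✓  (c1,p5) ✓  (c1,p6) ✗  (c1,p7) ✓  (c2,p2) ✗  (c2,p3) ✓  (c2,p5) ✗  (c2,p7) ✗  (c3,p1) ✗  (c3,p2) ✗  (c3,p6) ✓  (c4,p1) ✗  (c4,p2) ✓  (c4,p3) ✓  (c4,p4) ✓  (c4,p7) ✗  (c4,p8) ✓
Counterexamples (restrictor pairs failing the scope): 9.

9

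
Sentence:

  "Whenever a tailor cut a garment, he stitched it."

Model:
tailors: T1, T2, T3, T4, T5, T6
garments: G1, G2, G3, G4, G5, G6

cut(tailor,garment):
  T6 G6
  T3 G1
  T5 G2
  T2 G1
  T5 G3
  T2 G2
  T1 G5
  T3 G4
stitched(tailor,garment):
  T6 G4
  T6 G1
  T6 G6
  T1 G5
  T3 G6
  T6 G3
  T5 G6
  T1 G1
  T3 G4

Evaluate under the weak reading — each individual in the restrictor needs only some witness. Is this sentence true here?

False

"it" takes "a garment" as antecedent — a donkey pronoun bound across the clause boundary.
Weak reading: every tailor t with some cut-garment has at least one cut-garment g such that stitched(t,g).
Per tailor: T1:✓  T2:✗  T3:✓  T5:✗  T6:✓
T2 has no witness among its cut-garments.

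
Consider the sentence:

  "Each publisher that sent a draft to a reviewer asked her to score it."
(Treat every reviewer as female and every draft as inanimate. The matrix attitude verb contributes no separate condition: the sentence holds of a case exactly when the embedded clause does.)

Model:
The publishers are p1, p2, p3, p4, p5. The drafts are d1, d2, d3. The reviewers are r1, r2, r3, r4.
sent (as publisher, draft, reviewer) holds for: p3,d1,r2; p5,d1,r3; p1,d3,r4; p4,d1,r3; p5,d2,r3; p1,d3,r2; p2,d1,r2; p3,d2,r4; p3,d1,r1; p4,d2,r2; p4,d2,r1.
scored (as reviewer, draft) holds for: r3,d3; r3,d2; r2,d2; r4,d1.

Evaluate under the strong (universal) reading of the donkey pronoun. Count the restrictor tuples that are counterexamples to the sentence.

"her" takes "a reviewer" as antecedent and "it" takes "a draft"; both are donkey pronouns co-varying with the restrictor.
Strong reading: for every (p,d,r) with sent(p,d,r), scored(r,d).
Restrictor triples: (p1,d3,r2)→scored(r2,d3) ✗  (p1,d3,r4)→scored(r4,d3) ✗  (p2,d1,r2)→scored(r2,d1) ✗  (p3,d1,r1)→scored(r1,d1) ✗  (p3,d1,r2)→scored(r2,d1) ✗  (p3,d2,r4)→scored(r4,d2) ✗  (p4,d1,r3)→scored(r3,d1) ✗  (p4,d2,r1)→scored(r1,d2) ✗  (p4,d2,r2)→scored(r2,d2) ✓  (p5,d1,r3)→scored(r3,d1) ✗  (p5,d2,r3)→scored(r3,d2) ✓
Counterexamples (restrictor triples failing the scope): 9.

9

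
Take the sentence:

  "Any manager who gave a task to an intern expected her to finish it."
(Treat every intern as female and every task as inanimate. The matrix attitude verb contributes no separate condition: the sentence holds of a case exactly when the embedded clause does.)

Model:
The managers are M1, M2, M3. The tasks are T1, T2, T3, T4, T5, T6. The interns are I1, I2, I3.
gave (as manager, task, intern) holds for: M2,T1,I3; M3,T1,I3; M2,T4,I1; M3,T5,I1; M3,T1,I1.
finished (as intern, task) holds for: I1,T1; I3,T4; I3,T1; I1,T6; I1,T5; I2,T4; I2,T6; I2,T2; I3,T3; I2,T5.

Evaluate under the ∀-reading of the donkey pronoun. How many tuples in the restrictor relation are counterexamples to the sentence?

"her" takes "an intern" as antecedent and "it" takes "a task"; both are donkey pronouns co-varying with the restrictor.
Strong reading: for every (m,t,i) with gave(m,t,i), finished(i,t).
Restrictor triples: (M2,T1,I3)→finished(I3,T1) ✓  (M2,T4,I1)→finished(I1,T4) ✗  (M3,T1,I1)→finished(I1,T1) ✓  (M3,T1,I3)→finished(I3,T1) ✓  (M3,T5,I1)→finished(I1,T5) ✓
Counterexamples (restrictor triples failing the scope): 1.

1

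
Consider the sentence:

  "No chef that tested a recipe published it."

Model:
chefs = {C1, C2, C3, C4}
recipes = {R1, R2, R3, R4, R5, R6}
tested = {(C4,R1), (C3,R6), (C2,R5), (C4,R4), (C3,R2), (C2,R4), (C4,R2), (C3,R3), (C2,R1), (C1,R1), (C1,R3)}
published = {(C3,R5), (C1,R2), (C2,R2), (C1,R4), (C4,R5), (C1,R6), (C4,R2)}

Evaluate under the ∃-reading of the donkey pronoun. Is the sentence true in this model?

"it" takes "a recipe" as antecedent — a donkey pronoun bound across the clause boundary.
Truth condition: for no (c,r) with tested(c,r) does published(c,r) hold.
Restrictor pairs — does the scope hold? (C1,R1):fails  (C1,R3):fails  (C2,R1):fails  (C2,R4):fails  (C2,R5):fails  (C3,R2):fails  (C3,R3):fails  (C3,R6):fails  (C4,R1):fails  (C4,R2):holds  (C4,R4):fails
Scope holds for 1 pair(s), so the sentence is false.

False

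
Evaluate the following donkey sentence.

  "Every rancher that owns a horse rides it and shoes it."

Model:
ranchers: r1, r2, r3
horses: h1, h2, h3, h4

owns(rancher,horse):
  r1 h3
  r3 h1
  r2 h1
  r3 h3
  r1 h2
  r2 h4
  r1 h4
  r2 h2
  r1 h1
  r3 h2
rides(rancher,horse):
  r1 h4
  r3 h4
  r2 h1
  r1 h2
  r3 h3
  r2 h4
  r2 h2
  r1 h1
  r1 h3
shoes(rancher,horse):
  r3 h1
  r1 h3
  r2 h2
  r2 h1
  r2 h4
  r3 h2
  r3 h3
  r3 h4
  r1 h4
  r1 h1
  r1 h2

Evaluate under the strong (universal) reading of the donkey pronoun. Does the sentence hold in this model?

False

"it" takes "a horse" as antecedent — a donkey pronoun bound across the clause boundary.
Strong reading: for every (r,h) with owns(r,h), rides(r,h) ∧ shoes(r,h).
Restrictor pairs: (r1,h1) ✓  (r1,h2) ✓  (r1,h3) ✓  (r1,h4) ✓  (r2,h1) ✓  (r2,h2) ✓  (r2,h4) ✓  (r3,h1) ✗  (r3,h2) ✗  (r3,h3) ✓
Counterexample: (r3,h1) is in owns but fails the scope.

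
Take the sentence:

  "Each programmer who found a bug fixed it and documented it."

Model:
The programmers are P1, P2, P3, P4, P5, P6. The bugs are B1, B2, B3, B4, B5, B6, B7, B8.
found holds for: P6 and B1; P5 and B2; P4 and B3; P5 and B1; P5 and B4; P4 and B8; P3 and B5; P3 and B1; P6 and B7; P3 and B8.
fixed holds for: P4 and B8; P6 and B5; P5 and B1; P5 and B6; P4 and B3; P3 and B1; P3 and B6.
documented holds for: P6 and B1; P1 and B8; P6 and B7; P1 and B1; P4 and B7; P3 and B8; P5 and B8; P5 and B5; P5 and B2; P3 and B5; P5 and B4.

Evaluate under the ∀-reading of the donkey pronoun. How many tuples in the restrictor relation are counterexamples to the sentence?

10

"it" takes "a bug" as antecedent — a donkey pronoun bound across the clause boundary.
Strong reading: for every (p,b) with found(p,b), fixed(p,b) ∧ documented(p,b).
Restrictor pairs: (P3,B1) ✗  (P3,B5) ✗  (P3,B8) ✗  (P4,B3) ✗  (P4,B8) ✗  (P5,B1) ✗  (P5,B2) ✗  (P5,B4) ✗  (P6,B1) ✗  (P6,B7) ✗
Counterexamples (restrictor pairs failing the scope): 10.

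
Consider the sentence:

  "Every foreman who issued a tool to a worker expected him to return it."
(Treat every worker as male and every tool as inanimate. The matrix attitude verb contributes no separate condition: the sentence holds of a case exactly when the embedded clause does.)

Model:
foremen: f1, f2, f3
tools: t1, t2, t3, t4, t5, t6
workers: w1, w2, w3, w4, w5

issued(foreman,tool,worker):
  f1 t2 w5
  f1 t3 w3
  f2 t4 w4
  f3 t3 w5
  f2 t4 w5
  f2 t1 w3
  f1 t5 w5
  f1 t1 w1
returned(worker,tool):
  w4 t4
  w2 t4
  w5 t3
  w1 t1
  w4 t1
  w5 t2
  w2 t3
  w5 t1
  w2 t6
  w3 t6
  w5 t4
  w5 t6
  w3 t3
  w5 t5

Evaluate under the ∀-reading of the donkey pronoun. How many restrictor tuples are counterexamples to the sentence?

1

"him" takes "a worker" as antecedent and "it" takes "a tool"; both are donkey pronouns co-varying with the restrictor.
Strong reading: for every (f,t,w) with issued(f,t,w), returned(w,t).
Restrictor triples: (f1,t1,w1)→returned(w1,t1) ✓  (f1,t2,w5)→returned(w5,t2) ✓  (f1,t3,w3)→returned(w3,t3) ✓  (f1,t5,w5)→returned(w5,t5) ✓  (f2,t1,w3)→returned(w3,t1) ✗  (f2,t4,w4)→returned(w4,t4) ✓  (f2,t4,w5)→returned(w5,t4) ✓  (f3,t3,w5)→returned(w5,t3) ✓
Counterexamples (restrictor triples failing the scope): 1.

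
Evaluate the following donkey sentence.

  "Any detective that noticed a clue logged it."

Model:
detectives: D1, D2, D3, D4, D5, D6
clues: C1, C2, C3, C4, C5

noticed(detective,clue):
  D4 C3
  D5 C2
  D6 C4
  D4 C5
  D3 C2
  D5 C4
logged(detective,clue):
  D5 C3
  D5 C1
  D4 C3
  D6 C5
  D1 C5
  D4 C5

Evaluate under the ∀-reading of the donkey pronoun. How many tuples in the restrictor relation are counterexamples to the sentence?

4

"it" takes "a clue" as antecedent — a donkey pronoun bound across the clause boundary.
Strong reading: for every (d,c) with noticed(d,c), logged(d,c).
Restrictor pairs: (D3,C2) ✗  (D4,C3) ✓  (D4,C5) ✓  (D5,C2) ✗  (D5,C4) ✗  (D6,C4) ✗
Counterexamples (restrictor pairs failing the scope): 4.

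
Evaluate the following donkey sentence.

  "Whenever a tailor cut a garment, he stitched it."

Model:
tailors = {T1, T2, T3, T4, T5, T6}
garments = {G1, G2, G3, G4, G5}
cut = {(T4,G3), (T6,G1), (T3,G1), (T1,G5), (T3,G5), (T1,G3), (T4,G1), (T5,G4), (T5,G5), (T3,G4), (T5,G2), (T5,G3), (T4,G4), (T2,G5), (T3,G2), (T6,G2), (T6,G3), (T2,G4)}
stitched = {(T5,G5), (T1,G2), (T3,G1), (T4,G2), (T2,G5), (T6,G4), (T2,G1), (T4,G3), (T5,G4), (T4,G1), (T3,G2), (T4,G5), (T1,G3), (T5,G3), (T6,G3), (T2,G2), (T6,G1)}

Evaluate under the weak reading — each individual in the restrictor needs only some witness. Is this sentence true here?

"it" takes "a garment" as antecedent — a donkey pronoun bound across the clause boundary.
Weak reading: every tailor t with some cut-garment has at least one cut-garment g such that stitched(t,g).
Per tailor: T1:✓  T2:✓  T3:✓  T4:✓  T5:✓  T6:✓
Every tailor in the restrictor has a witness.

True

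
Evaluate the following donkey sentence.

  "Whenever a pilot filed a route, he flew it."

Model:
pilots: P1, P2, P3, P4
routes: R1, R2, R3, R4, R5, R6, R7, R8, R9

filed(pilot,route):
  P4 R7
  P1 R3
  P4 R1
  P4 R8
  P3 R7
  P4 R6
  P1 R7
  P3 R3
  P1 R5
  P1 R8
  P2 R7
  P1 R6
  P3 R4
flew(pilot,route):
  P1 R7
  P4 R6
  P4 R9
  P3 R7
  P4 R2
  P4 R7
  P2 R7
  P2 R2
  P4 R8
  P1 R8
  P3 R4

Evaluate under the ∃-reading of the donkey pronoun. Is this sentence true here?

"it" takes "a route" as antecedent — a donkey pronoun bound across the clause boundary.
Weak reading: every pilot p with some filed-route has at least one filed-route r such that flew(p,r).
Per pilot: P1:✓  P2:✓  P3:✓  P4:✓
Every pilot in the restrictor has a witness.

True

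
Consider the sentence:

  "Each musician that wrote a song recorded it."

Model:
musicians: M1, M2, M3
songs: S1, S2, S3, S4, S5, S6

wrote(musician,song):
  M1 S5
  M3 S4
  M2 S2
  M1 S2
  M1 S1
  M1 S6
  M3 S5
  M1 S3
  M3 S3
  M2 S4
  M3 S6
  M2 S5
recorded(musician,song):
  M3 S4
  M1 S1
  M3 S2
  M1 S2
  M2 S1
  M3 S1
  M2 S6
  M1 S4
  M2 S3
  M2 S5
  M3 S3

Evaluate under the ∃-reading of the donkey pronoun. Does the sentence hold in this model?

"it" takes "a song" as antecedent — a donkey pronoun bound across the clause boundary.
Weak reading: every musician m with some wrote-song has at least one wrote-song s such that recorded(m,s).
Per musician: M1:✓  M2:✓  M3:✓
Every musician in the restrictor has a witness.

True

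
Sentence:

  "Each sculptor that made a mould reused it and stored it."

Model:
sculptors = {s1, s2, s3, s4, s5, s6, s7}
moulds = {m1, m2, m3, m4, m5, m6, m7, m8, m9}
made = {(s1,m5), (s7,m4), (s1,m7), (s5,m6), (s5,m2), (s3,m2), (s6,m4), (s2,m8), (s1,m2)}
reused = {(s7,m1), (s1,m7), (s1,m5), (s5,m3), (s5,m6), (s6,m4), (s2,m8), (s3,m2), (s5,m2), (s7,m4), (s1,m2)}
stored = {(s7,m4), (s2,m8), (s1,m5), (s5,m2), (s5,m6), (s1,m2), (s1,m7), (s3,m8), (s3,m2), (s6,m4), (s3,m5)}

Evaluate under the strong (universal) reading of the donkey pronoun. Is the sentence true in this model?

"it" takes "a mould" as antecedent — a donkey pronoun bound across the clause boundary.
Strong reading: for every (s,m) with made(s,m), reused(s,m) ∧ stored(s,m).
Restrictor pairs: (s1,m2) ✓  (s1,m5) ✓  (s1,m7) ✓  (s2,m8) ✓  (s3,m2) ✓  (s5,m2) ✓  (s5,m6) ✓  (s6,m4) ✓  (s7,m4) ✓
Every restrictor pair satisfies the scope.

True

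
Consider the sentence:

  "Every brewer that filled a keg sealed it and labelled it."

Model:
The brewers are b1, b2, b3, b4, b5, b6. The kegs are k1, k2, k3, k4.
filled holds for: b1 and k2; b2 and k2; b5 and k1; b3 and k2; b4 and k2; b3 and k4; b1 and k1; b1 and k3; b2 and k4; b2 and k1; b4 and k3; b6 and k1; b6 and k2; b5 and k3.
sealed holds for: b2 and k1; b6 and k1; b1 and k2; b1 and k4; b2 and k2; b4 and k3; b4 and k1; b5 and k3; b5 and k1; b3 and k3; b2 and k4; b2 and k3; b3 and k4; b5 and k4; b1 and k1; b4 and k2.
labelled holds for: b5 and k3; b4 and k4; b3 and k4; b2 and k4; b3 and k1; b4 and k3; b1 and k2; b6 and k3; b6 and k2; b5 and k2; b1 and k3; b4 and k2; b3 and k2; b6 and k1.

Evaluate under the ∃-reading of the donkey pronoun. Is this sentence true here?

True

"it" takes "a keg" as antecedent — a donkey pronoun bound across the clause boundary.
Weak reading: every brewer b with some filled-keg has at least one filled-keg k such that sealed(b,k) ∧ labelled(b,k).
Per brewer: b1:✓  b2:✓  b3:✓  b4:✓  b5:✓  b6:✓
Every brewer in the restrictor has a witness.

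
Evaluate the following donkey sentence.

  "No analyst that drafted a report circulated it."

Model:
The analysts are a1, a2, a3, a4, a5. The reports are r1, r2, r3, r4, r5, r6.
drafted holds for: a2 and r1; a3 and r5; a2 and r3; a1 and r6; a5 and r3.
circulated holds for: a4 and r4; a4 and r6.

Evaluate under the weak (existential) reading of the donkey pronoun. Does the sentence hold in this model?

"it" takes "a report" as antecedent — a donkey pronoun bound across the clause boundary.
Truth condition: for no (a,r) with drafted(a,r) does circulated(a,r) hold.
Restrictor pairs — does the scope hold? (a1,r6):fails  (a2,r1):fails  (a2,r3):fails  (a3,r5):fails  (a5,r3):fails
Scope holds for no restrictor pair, so the sentence is true.

True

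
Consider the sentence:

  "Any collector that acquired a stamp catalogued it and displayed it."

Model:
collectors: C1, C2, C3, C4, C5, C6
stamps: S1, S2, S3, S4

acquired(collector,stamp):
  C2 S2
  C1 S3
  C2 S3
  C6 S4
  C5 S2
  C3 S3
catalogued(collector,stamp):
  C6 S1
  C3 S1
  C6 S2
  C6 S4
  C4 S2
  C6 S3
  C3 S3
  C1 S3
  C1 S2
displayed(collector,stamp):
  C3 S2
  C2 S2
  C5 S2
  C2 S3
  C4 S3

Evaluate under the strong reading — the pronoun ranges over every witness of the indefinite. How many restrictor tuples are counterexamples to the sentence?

"it" takes "a stamp" as antecedent — a donkey pronoun bound across the clause boundary.
Strong reading: for every (c,s) with acquired(c,s), catalogued(c,s) ∧ displayed(c,s).
Restrictor pairs: (C1,S3) ✗  (C2,S2) ✗  (C2,S3) ✗  (C3,S3) ✗  (C5,S2) ✗  (C6,S4) ✗
Counterexamples (restrictor pairs failing the scope): 6.

6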